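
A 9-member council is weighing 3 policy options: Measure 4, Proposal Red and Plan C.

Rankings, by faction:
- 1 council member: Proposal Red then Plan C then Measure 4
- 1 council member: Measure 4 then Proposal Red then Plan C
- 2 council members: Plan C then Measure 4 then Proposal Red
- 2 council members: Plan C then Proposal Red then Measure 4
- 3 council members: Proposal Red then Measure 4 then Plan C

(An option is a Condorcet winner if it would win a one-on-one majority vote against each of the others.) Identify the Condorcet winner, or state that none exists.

Head-to-head results (9 council members):
Measure 4–Proposal Red: Proposal Red 6–3.
Measure 4–Plan C: Plan C 5–4.
Proposal Red vs Plan C: Proposal Red wins 5–4.
Proposal Red beats each of Measure 4, Plan C — Proposal Red is the Condorcet winner.

Proposal Red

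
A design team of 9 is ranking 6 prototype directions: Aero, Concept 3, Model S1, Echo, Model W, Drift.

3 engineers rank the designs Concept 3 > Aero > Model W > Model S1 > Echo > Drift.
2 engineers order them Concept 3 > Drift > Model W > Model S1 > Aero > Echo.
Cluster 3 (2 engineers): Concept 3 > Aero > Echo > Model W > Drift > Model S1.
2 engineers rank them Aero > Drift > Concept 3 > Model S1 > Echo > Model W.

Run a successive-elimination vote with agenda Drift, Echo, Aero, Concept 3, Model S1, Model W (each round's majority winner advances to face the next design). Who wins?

Concept 3

Round 1: Drift vs Echo — 4–5, Echo advances.
Round 2: Echo vs Aero — 0–9, Aero advances.
Round 3: Aero vs Concept 3 — 2–7, Concept 3 advances.
Round 4: Concept 3 vs Model S1 — 9–0, Concept 3 advances.
Round 5: Concept 3 vs Model W — 9–0, Concept 3 advances.
The agenda winner is Concept 3.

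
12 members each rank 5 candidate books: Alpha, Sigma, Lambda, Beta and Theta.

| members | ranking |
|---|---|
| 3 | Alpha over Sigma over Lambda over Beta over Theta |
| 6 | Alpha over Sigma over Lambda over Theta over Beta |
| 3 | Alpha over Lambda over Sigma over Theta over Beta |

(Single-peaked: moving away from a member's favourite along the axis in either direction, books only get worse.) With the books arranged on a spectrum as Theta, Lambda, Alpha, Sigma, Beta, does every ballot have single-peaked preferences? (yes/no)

Axis positions: Theta=1, Lambda=2, Alpha=3, Sigma=4, Beta=5.
Cluster 1 (peak Alpha at position 3): ranking walks positions 3-4-2-5-1, expanding outward from the peak — single-peaked.
Cluster 2 (peak Alpha at position 3): ranking walks positions 3-4-2-1-5, expanding outward from the peak — single-peaked.
Cluster 3 (peak Alpha at position 3): ranking walks positions 3-2-4-1-5, expanding outward from the peak — single-peaked.
Every ranking is single-peaked on this axis.

yes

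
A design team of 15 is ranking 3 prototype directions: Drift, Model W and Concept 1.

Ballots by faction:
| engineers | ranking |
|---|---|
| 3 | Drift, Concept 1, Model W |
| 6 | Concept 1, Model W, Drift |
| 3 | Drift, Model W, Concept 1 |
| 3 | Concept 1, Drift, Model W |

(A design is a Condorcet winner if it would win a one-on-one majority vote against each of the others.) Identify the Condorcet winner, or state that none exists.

Pairwise majorities:
Drift vs Model W: Drift is ranked higher on 3+3+3 = 9 ballots, Model W on 6. Drift wins 9–6.
Drift vs Concept 1: Concept 1 wins 9–6.
Model W–Concept 1: Concept 1 12–3.
Concept 1 beats each of Drift, Model W — Concept 1 is the Condorcet winner.

Concept 1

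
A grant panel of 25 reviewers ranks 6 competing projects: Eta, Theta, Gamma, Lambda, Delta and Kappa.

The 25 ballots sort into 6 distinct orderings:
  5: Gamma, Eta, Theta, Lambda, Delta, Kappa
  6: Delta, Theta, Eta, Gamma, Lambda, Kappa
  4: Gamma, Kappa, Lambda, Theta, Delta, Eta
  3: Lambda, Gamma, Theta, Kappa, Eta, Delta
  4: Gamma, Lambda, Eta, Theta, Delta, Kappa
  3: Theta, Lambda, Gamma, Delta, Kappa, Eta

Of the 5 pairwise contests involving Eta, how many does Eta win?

1

Eta against each rival (25 reviewers):
Eta vs Theta: 9 to 16, Theta.
Eta vs Gamma: Gamma, 19–6.
Eta vs Lambda: Eta is ranked higher on 5+6 = 11 ballots, Lambda on 14. Lambda wins 14–11.
Eta vs Delta: 5+3+4 = 12 for Eta, 13 for Delta — Delta by 13–12.
Eta–Kappa: Eta 15–10.
Eta beats Kappa; loses to Theta, Gamma, Lambda, Delta — 1 pairwise win.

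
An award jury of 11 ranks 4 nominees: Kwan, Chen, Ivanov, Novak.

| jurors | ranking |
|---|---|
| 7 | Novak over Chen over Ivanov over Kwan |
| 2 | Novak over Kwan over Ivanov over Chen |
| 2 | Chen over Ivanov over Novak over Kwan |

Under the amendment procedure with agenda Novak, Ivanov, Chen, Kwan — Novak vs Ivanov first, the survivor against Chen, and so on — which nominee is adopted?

Round 1: Novak vs Ivanov — 9–2, Novak advances.
Round 2: Novak vs Chen — 9–2, Novak advances.
Round 3: Novak vs Kwan — 11–0, Novak advances.
Novak survives the agenda.

Novak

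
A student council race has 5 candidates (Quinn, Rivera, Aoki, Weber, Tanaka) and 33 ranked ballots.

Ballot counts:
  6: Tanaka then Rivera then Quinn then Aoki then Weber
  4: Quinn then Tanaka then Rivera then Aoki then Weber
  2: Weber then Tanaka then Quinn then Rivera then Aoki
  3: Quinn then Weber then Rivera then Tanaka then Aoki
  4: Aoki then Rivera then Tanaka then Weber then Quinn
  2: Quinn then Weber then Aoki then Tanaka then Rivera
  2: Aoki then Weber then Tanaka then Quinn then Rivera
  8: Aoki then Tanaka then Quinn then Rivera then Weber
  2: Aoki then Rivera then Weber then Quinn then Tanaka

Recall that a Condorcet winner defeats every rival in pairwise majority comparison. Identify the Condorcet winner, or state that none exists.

none

Pairwise majorities:
Quinn vs Rivera: 21 to 12, Quinn.
Quinn vs Aoki: Quinn wins 17–16.
Quinn vs Weber: 6+4+3+2+8 = 23 for Quinn, 10 for Weber — Quinn by 23–10.
Quinn vs Tanaka: Quinn is ranked higher on 4+3+2+2 = 11 ballots, Tanaka on 22. Tanaka wins 22–11.
Rivera vs Aoki: Rivera is ranked higher on 6+4+2+3 = 15 ballots, Aoki on 18. Aoki wins 18–15.
Rivera vs Weber: Rivera, 24–9.
Rivera vs Tanaka: 3+4+2 = 9 for Rivera, 24 for Tanaka — Tanaka by 24–9.
Aoki–Weber: Aoki 26–7.
Aoki vs Tanaka: 4+2+2+8+2 = 18 for Aoki, 15 for Tanaka — Aoki by 18–15.
Weber vs Tanaka: Weber preferred on 2+3+2+2+2 = 11 ballots; Tanaka wins 22–11.
Each candidate drops at least one matchup (Quinn loses to Tanaka; Rivera loses to Quinn; Aoki loses to Quinn; Weber loses to Quinn; Tanaka loses to Aoki); the cycle Quinn beats Aoki beats Tanaka beats Quinn rules out a Condorcet winner.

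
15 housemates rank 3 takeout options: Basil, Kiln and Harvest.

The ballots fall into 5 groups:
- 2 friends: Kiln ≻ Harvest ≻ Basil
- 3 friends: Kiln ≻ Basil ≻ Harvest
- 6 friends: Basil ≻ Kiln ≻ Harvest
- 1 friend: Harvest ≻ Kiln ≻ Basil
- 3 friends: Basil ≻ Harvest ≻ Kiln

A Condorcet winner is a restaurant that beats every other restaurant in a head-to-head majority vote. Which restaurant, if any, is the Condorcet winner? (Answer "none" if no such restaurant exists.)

Check each pair by majority over 15 ballots:
Basil vs Kiln: Basil, 9–6.
Basil vs Harvest: 12 to 3, Basil.
Kiln vs Harvest: Kiln, 11–4.
Basil wins every pairwise contest, so Basil is the Condorcet winner.

Basil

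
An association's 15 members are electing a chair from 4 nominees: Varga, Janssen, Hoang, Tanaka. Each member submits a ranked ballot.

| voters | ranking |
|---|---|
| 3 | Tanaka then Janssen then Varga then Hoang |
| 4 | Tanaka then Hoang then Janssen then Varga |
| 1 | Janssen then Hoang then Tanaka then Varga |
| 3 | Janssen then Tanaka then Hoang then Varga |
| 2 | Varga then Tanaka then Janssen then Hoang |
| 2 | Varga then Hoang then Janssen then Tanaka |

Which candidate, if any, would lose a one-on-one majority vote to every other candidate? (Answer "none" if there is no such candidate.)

Varga

Head-to-head results (15 voters):
Varga vs Janssen: 4 to 11, Janssen.
Varga vs Hoang: Hoang, 8–7.
Varga vs Tanaka: Tanaka, 11–4.
Janssen–Hoang: Janssen 9–6.
Janssen vs Tanaka: Tanaka wins 9–6.
Hoang vs Tanaka: Hoang is ranked higher on 1+2 = 3 ballots, Tanaka on 12. Tanaka wins 12–3.
Only Varga has no wins; Varga is the Condorcet loser.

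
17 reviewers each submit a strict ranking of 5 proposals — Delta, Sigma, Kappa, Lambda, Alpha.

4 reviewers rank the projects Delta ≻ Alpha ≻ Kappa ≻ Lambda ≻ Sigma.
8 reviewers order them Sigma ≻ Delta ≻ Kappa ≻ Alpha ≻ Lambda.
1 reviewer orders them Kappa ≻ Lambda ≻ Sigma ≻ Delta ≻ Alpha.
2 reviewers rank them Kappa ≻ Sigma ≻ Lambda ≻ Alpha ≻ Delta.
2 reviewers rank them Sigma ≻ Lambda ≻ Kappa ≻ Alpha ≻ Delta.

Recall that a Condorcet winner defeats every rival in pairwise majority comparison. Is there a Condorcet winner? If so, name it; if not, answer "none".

Head-to-head results (17 reviewers):
Delta vs Sigma: 4 for Delta, 13 for Sigma — Sigma by 13–4.
Delta vs Kappa: 4+8 = 12 for Delta, 5 for Kappa — Delta by 12–5.
Delta vs Lambda: 4+8 = 12 for Delta, 5 for Lambda — Delta by 12–5.
Delta vs Alpha: Delta is ranked higher on 4+8+1 = 13 ballots, Alpha on 4. Delta wins 13–4.
Sigma vs Kappa: Sigma is ranked higher on 8+2 = 10 ballots, Kappa on 7. Sigma wins 10–7.
Sigma vs Lambda: 8+2+2 = 12 for Sigma, 5 for Lambda — Sigma by 12–5.
Sigma vs Alpha: 13 to 4, Sigma.
Kappa vs Lambda: 4+8+1+2 = 15 for Kappa, 2 for Lambda — Kappa by 15–2.
Kappa vs Alpha: 13 to 4, Kappa.
Lambda vs Alpha: Lambda is ranked higher on 1+2+2 = 5 ballots, Alpha on 12. Alpha wins 12–5.
Only Sigma has no losses; Sigma is the Condorcet winner.

Sigma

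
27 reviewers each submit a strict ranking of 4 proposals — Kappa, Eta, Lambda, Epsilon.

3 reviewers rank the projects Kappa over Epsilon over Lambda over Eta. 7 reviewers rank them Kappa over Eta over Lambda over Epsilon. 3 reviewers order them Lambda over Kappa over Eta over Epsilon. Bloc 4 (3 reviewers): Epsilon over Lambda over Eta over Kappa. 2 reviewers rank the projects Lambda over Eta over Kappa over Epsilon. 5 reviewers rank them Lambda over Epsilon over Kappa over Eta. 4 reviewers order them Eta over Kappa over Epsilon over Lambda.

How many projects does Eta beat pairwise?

1

Eta against each rival (27 reviewers):
Eta–Kappa: Kappa 18–9.
Eta vs Lambda: 11 to 16, Lambda.
Eta–Epsilon: Eta 16–11.
Eta beats Epsilon; loses to Kappa, Lambda — 1 pairwise win.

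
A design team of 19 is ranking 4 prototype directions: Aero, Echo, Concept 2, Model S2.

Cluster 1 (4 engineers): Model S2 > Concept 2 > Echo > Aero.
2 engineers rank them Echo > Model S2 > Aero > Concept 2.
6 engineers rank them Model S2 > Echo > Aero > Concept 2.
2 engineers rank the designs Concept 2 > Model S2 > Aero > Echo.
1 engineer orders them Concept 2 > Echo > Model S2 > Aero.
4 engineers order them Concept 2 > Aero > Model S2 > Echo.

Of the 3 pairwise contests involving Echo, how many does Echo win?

Echo against each rival (19 engineers):
Echo vs Aero: 4+2+6+1 = 13 for Echo, 6 for Aero — Echo by 13–6.
Echo vs Concept 2: Echo preferred on 2+6 = 8 ballots; Concept 2 wins 11–8.
Echo vs Model S2: Model S2, 16–3.
Echo beats Aero; loses to Concept 2, Model S2 — 1 pairwise win.

1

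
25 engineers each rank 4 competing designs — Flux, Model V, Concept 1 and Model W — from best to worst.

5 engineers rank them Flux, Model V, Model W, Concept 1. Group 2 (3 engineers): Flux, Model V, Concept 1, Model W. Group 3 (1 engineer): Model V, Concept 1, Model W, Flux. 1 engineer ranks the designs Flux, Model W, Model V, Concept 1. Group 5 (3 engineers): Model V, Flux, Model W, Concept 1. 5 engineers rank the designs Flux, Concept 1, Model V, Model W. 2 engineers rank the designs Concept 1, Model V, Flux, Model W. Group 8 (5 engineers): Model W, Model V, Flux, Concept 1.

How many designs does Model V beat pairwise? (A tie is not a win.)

Model V against each rival (25 engineers):
Model V vs Flux: Flux, 14–11.
Model V vs Concept 1: 5+3+1+1+3+5 = 18 for Model V, 7 for Concept 1 — Model V by 18–7.
Model V vs Model W: Model V wins 19–6.
Model V beats Concept 1, Model W; loses to Flux — 2 pairwise wins.

2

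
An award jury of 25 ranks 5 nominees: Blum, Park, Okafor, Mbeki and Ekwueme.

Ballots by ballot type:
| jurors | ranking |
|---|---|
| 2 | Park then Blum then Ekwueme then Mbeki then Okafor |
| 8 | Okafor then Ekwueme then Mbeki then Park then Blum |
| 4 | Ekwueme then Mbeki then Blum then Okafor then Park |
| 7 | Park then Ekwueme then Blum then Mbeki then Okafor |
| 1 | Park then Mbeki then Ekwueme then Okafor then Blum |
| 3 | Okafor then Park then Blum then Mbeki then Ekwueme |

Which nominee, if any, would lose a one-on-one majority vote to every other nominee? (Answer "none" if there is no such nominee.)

none

Head-to-head results (25 jurors):
Blum–Park: Park 21–4.
Blum vs Okafor: Blum is ranked higher on 2+4+7 = 13 ballots, Okafor on 12. Blum wins 13–12.
Blum–Mbeki: Mbeki 13–12.
Blum vs Ekwueme: Blum preferred on 2+3 = 5 ballots; Ekwueme wins 20–5.
Park–Okafor: Okafor 15–10.
Park–Mbeki: Park 13–12.
Park vs Ekwueme: 13 to 12, Park.
Okafor–Mbeki: Mbeki 14–11.
Okafor vs Ekwueme: Ekwueme, 14–11.
Mbeki–Ekwueme: Ekwueme 21–4.
Each nominee has at least one pairwise win (Blum beats Okafor; Park beats Blum; Okafor beats Park; Mbeki beats Blum; Ekwueme beats Blum) — no Condorcet loser.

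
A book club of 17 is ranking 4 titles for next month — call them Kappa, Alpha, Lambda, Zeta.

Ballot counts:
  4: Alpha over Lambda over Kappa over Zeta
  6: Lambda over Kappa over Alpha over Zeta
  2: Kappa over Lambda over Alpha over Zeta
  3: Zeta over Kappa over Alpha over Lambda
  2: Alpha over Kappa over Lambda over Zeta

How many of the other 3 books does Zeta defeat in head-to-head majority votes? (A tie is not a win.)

0

Zeta against each rival (17 members):
Zeta vs Kappa: Kappa, 14–3.
Zeta vs Alpha: Alpha wins 14–3.
Zeta–Lambda: Lambda 14–3.
Zeta beats no one; loses to Kappa, Alpha, Lambda — 0 pairwise wins.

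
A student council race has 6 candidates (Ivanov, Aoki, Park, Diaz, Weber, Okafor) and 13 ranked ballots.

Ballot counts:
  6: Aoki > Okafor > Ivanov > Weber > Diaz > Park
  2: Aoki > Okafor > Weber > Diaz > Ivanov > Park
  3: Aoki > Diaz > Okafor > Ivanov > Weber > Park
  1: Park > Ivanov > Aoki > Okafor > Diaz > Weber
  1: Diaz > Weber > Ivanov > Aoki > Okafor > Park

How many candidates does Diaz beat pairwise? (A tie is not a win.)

Diaz against each rival (13 voters):
Diaz vs Ivanov: Ivanov, 7–6.
Diaz–Aoki: Aoki 12–1.
Diaz vs Park: Diaz preferred on 6+2+3+1 = 12 ballots; Diaz wins 12–1.
Diaz vs Weber: 3+1+1 = 5 for Diaz, 8 for Weber — Weber by 8–5.
Diaz vs Okafor: Diaz is ranked higher on 3+1 = 4 ballots, Okafor on 9. Okafor wins 9–4.
Diaz beats Park; loses to Ivanov, Aoki, Weber, Okafor — 1 pairwise win.

1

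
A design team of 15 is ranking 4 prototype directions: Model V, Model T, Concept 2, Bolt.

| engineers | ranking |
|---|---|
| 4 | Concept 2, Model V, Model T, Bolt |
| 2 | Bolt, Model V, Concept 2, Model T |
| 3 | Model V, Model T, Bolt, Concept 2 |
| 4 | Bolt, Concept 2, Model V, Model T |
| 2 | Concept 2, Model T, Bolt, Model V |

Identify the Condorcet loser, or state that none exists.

none

Pairwise majorities:
Model V vs Model T: Model V, 13–2.
Model V vs Concept 2: Concept 2, 10–5.
Model V–Bolt: Bolt 8–7.
Model T vs Concept 2: Model T is ranked higher on 3 ballots, Concept 2 on 12. Concept 2 wins 12–3.
Model T–Bolt: Model T 9–6.
Concept 2 vs Bolt: Bolt, 9–6.
Every design wins at least one matchup (Model V beats Model T; Model T beats Bolt; Concept 2 beats Model V; Bolt beats Model V), so there is no Condorcet loser.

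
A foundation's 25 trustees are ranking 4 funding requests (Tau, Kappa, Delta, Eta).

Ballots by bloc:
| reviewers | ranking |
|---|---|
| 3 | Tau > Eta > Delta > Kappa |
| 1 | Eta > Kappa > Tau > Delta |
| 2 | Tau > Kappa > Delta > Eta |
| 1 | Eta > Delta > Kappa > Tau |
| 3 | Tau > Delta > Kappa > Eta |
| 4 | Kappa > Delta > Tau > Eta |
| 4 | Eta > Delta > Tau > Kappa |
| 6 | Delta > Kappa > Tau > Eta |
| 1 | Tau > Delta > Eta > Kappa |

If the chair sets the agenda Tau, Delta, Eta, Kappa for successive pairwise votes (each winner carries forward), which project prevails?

Round 1: Tau vs Delta — 10–15, Delta advances.
Round 2: Delta vs Eta — 16–9, Delta advances.
Round 3: Delta vs Kappa — 18–7, Delta advances.
The agenda winner is Delta.

Delta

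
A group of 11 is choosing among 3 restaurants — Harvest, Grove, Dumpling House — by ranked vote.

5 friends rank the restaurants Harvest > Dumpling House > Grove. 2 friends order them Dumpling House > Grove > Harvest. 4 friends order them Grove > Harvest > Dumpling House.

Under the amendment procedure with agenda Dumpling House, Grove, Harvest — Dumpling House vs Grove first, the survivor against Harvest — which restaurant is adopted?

Harvest

Round 1: Dumpling House vs Grove — 7–4, Dumpling House advances.
Round 2: Dumpling House vs Harvest — 2–9, Harvest advances.
Harvest survives the agenda.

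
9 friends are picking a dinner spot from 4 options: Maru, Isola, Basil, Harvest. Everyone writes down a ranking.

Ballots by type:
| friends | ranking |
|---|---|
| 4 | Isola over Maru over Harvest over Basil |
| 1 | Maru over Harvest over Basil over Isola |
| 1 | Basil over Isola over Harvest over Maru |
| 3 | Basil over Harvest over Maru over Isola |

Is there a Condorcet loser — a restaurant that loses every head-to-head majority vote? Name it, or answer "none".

Pairwise majorities:
Maru–Isola: Isola 5–4.
Maru vs Basil: Maru wins 5–4.
Maru vs Harvest: 5 to 4, Maru.
Isola vs Basil: Basil, 5–4.
Isola vs Harvest: Isola is ranked higher on 4+1 = 5 ballots, Harvest on 4. Isola wins 5–4.
Basil vs Harvest: Harvest wins 5–4.
No restaurant is winless: Maru beats Basil; Isola beats Maru; Basil beats Isola; Harvest beats Basil. There is no Condorcet loser.

none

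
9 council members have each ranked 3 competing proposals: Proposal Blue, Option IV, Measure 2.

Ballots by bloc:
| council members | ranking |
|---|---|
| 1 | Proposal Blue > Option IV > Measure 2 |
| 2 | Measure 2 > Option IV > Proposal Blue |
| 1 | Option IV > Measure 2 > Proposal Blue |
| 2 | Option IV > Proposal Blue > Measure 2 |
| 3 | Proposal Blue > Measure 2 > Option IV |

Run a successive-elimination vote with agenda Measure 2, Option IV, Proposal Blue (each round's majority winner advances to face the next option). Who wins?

Proposal Blue

Round 1: Measure 2 vs Option IV — 5–4, Measure 2 advances.
Round 2: Measure 2 vs Proposal Blue — 3–6, Proposal Blue advances.
The agenda winner is Proposal Blue.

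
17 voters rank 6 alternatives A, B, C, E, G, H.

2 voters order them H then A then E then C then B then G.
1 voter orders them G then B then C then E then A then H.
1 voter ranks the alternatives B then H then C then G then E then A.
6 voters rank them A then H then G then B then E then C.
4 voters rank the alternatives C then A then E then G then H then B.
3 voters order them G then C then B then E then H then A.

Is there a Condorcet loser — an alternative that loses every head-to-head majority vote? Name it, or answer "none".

Head-to-head results (17 voters):
A vs B: A wins 12–5.
A vs C: C wins 9–8.
A–E: A 12–5.
A vs G: A, 12–5.
A–H: A 11–6.
B vs C: C, 9–8.
B–E: B 11–6.
B vs G: G wins 14–3.
B–H: H 12–5.
C vs E: C wins 9–8.
C vs G: 2+1+4 = 7 for C, 10 for G — G by 10–7.
C–H: H 9–8.
E vs G: G wins 11–6.
E vs H: E is ranked higher on 1+4+3 = 8 ballots, H on 9. H wins 9–8.
G vs H: H wins 9–8.
E is beaten in every head-to-head and is the Condorcet loser.

E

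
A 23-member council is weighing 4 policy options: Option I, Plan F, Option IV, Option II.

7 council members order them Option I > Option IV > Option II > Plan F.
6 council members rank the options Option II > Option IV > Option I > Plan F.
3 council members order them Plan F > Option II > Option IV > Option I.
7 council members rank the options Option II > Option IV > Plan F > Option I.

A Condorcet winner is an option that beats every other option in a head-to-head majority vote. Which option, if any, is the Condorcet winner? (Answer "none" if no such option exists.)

Option II

Check each pair by majority over 23 ballots:
Option I vs Plan F: 7+6 = 13 for Option I, 10 for Plan F — Option I by 13–10.
Option I vs Option IV: 7 for Option I, 16 for Option IV — Option IV by 16–7.
Option I vs Option II: Option I preferred on 7 ballots; Option II wins 16–7.
Plan F vs Option IV: 3 for Plan F, 20 for Option IV — Option IV by 20–3.
Plan F vs Option II: Plan F preferred on 3 ballots; Option II wins 20–3.
Option IV vs Option II: Option IV is ranked higher on 7 ballots, Option II on 16. Option II wins 16–7.
Option II beats each of Option I, Plan F, Option IV — Option II is the Condorcet winner.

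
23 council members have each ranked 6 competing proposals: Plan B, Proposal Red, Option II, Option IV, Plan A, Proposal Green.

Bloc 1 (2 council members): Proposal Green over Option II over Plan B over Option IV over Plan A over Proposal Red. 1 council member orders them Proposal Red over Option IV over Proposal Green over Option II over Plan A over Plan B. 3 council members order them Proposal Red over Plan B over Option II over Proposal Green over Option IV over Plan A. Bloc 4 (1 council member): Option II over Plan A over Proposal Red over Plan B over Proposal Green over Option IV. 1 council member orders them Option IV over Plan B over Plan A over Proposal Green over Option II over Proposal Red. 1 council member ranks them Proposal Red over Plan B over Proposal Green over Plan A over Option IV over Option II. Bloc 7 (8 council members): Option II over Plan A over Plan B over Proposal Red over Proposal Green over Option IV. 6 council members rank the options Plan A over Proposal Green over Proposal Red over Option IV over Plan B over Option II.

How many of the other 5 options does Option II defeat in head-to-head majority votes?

Option II against each rival (23 council members):
Option II vs Plan B: 2+1+1+8 = 12 for Option II, 11 for Plan B — Option II by 12–11.
Option II–Proposal Red: Option II 12–11.
Option II vs Option IV: 2+3+1+8 = 14 for Option II, 9 for Option IV — Option II by 14–9.
Option II vs Plan A: Option II, 15–8.
Option II vs Proposal Green: 3+1+8 = 12 for Option II, 11 for Proposal Green — Option II by 12–11.
Option II beats Plan B, Proposal Red, Option IV, Plan A, Proposal Green — 5 pairwise wins.

5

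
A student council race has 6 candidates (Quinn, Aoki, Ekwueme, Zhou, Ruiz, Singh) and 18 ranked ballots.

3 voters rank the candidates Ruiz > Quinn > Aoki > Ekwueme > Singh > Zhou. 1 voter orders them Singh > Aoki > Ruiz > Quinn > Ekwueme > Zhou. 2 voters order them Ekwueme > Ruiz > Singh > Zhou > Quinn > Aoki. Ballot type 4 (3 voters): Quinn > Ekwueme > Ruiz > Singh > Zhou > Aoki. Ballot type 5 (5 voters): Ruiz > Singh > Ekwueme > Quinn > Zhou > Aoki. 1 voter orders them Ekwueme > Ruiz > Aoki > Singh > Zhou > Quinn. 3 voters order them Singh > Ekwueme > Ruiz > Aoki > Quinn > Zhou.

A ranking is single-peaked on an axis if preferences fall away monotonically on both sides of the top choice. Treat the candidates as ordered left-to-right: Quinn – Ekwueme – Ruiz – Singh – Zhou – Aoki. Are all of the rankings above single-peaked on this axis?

Axis positions: Quinn=1, Ekwueme=2, Ruiz=3, Singh=4, Zhou=5, Aoki=6.
Ballot type 1: ranking walks positions 3-1-6-2-4-5; Quinn is ranked above Ekwueme even though Ekwueme lies between Quinn and the peak Ruiz on the axis — preferences dip and rise again. Not single-peaked.
Ballot type 2: ranking walks positions 4-6-3-1-2-5; Aoki is ranked above Zhou even though Zhou lies between Aoki and the peak Singh on the axis — preferences dip and rise again. Not single-peaked.
Ballot type 3 (peak Ekwueme at position 2): ranking walks positions 2-3-4-5-1-6, expanding outward from the peak — single-peaked.
Ballot type 4 (peak Quinn at position 1): ranking walks positions 1-2-3-4-5-6, expanding outward from the peak — single-peaked.
Ballot type 5 (peak Ruiz at position 3): ranking walks positions 3-4-2-1-5-6, expanding outward from the peak — single-peaked.
Ballot type 6: ranking walks positions 2-3-6-4-5-1; Aoki is ranked above Singh even though Singh lies between Aoki and the peak Ekwueme on the axis — preferences dip and rise again. Not single-peaked.
Ballot type 7: ranking walks positions 4-2-3-6-1-5; Ekwueme is ranked above Ruiz even though Ruiz lies between Ekwueme and the peak Singh on the axis — preferences dip and rise again. Not single-peaked.
Ballot type 1 violates single-peakedness, so the profile is not single-peaked on this axis.

no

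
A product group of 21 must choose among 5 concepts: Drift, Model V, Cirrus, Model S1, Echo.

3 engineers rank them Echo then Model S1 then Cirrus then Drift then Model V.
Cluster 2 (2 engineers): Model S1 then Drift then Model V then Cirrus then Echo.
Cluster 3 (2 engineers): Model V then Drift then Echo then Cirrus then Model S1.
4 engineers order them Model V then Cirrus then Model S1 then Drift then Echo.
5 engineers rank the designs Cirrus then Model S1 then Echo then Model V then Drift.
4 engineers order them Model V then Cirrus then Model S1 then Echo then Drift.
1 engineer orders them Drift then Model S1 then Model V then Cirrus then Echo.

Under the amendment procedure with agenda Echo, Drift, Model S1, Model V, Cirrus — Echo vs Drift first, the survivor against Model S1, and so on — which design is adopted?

Cirrus

Round 1: Echo vs Drift — 12–9, Echo advances.
Round 2: Echo vs Model S1 — 5–16, Model S1 advances.
Round 3: Model S1 vs Model V — 11–10, Model S1 advances.
Round 4: Model S1 vs Cirrus — 6–15, Cirrus advances.
The agenda winner is Cirrus.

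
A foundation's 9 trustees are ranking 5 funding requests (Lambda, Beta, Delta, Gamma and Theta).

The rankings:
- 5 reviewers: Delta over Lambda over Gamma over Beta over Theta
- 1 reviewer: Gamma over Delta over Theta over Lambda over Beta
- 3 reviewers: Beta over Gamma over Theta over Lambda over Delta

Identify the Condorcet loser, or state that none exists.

Theta

Pairwise majorities:
Lambda vs Beta: Lambda wins 6–3.
Lambda vs Delta: Delta, 6–3.
Lambda–Gamma: Lambda 5–4.
Lambda vs Theta: 5 to 4, Lambda.
Beta vs Delta: Beta is ranked higher on 3 ballots, Delta on 6. Delta wins 6–3.
Beta–Gamma: Gamma 6–3.
Beta vs Theta: Beta preferred on 5+3 = 8 ballots; Beta wins 8–1.
Delta–Gamma: Delta 5–4.
Delta vs Theta: Delta preferred on 5+1 = 6 ballots; Delta wins 6–3.
Gamma vs Theta: Gamma, 9–0.
Theta is beaten in every head-to-head and is the Condorcet loser.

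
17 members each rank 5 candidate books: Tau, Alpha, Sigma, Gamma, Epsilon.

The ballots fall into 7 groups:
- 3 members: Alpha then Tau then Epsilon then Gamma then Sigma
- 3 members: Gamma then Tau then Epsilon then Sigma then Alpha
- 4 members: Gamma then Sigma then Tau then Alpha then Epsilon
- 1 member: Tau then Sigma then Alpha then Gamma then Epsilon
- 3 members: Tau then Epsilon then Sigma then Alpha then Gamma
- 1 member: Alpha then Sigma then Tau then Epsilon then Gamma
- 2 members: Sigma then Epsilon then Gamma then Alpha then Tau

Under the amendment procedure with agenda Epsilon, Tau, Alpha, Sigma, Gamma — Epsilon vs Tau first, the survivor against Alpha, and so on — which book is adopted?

Gamma

Round 1: Epsilon vs Tau — 2–15, Tau advances.
Round 2: Tau vs Alpha — 11–6, Tau advances.
Round 3: Tau vs Sigma — 10–7, Tau advances.
Round 4: Tau vs Gamma — 8–9, Gamma advances.
The agenda winner is Gamma.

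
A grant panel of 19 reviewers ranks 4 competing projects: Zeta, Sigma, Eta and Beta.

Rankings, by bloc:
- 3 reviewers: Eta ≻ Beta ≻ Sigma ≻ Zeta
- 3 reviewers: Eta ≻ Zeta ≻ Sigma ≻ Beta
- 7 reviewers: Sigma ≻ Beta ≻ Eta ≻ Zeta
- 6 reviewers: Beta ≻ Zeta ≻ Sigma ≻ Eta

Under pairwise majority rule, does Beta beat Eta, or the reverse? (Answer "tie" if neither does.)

Beta

Ballots ranking Beta above Eta: 7 + 6 = 13.
Ballots ranking Eta above Beta: 19 − 13 = 6.
Beta wins the head-to-head 13–6.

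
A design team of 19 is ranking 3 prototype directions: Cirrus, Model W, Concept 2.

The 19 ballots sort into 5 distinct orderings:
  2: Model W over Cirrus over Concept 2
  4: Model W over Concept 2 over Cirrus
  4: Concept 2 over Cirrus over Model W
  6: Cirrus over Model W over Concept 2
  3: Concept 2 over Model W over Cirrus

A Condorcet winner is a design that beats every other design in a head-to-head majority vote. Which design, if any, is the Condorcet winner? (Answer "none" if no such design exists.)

Check each pair by majority over 19 ballots:
Cirrus vs Model W: Cirrus, 10–9.
Cirrus vs Concept 2: Concept 2 wins 11–8.
Model W vs Concept 2: Model W wins 12–7.
No design is unbeaten: Cirrus loses to Concept 2; Model W loses to Cirrus; Concept 2 loses to Model W. In particular Cirrus > Model W > Concept 2 > Cirrus is a majority cycle — no Condorcet winner exists.

none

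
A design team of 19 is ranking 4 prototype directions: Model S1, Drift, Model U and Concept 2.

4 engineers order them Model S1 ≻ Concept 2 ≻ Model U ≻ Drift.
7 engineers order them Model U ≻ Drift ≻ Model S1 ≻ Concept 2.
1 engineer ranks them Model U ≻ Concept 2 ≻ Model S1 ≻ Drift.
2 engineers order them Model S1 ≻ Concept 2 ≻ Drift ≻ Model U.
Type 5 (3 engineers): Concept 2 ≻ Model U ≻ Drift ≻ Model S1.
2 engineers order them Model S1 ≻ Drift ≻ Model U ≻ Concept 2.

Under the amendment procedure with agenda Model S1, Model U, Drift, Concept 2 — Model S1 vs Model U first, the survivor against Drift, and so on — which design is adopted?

Round 1: Model S1 vs Model U — 8–11, Model U advances.
Round 2: Model U vs Drift — 15–4, Model U advances.
Round 3: Model U vs Concept 2 — 10–9, Model U advances.
Model U survives the agenda.

Model U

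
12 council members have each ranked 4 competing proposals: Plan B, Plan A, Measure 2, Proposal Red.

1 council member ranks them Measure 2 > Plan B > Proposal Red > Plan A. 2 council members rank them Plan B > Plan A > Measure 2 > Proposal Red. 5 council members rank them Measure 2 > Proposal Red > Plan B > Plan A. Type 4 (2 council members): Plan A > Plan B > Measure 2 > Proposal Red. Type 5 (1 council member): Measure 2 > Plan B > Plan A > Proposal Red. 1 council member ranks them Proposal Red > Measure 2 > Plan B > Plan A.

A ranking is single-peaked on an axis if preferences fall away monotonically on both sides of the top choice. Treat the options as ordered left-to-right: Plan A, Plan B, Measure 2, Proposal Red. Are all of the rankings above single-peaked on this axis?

yes

Axis positions: Plan A=1, Plan B=2, Measure 2=3, Proposal Red=4.
Type 1 (peak Measure 2 at position 3): ranking walks positions 3-2-4-1, expanding outward from the peak — single-peaked.
Type 2 (peak Plan B at position 2): ranking walks positions 2-1-3-4, expanding outward from the peak — single-peaked.
Type 3 (peak Measure 2 at position 3): ranking walks positions 3-4-2-1, expanding outward from the peak — single-peaked.
Type 4 (peak Plan A at position 1): ranking walks positions 1-2-3-4, expanding outward from the peak — single-peaked.
Type 5 (peak Measure 2 at position 3): ranking walks positions 3-2-1-4, expanding outward from the peak — single-peaked.
Type 6 (peak Proposal Red at position 4): ranking walks positions 4-3-2-1, expanding outward from the peak — single-peaked.
Every ranking is single-peaked on this axis.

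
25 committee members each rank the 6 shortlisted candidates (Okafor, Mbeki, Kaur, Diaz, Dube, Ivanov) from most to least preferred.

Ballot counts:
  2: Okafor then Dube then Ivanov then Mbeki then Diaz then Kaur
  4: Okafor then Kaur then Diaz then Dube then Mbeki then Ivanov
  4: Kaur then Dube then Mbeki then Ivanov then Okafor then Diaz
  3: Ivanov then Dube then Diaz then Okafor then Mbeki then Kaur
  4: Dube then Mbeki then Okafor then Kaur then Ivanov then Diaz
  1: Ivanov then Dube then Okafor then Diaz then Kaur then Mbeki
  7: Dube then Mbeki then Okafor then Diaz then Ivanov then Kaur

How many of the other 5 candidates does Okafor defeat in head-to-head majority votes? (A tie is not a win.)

Okafor against each rival (25 committee members):
Okafor–Mbeki: Mbeki 15–10.
Okafor vs Kaur: Okafor preferred on 2+4+3+4+1+7 = 21 ballots; Okafor wins 21–4.
Okafor vs Diaz: Okafor preferred on 2+4+4+4+1+7 = 22 ballots; Okafor wins 22–3.
Okafor vs Dube: Dube wins 19–6.
Okafor vs Ivanov: Okafor is ranked higher on 2+4+4+7 = 17 ballots, Ivanov on 8. Okafor wins 17–8.
Okafor beats Kaur, Diaz, Ivanov; loses to Mbeki, Dube — 3 pairwise wins.

3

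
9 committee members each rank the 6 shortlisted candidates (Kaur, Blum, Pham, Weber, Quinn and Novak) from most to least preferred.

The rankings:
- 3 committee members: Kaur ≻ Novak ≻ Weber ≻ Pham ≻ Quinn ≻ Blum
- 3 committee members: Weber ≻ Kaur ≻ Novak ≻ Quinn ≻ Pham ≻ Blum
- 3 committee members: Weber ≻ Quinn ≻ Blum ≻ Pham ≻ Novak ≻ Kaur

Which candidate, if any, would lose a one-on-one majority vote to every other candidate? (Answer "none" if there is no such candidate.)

Pairwise majorities:
Kaur vs Blum: Kaur wins 6–3.
Kaur vs Pham: Kaur is ranked higher on 3+3 = 6 ballots, Pham on 3. Kaur wins 6–3.
Kaur vs Weber: Kaur preferred on 3 ballots; Weber wins 6–3.
Kaur vs Quinn: Kaur, 6–3.
Kaur vs Novak: Kaur, 6–3.
Blum vs Pham: Pham, 6–3.
Blum–Weber: Weber 9–0.
Blum vs Quinn: 0 to 9, Quinn.
Blum vs Novak: 3 to 6, Novak.
Pham vs Weber: Weber, 9–0.
Pham vs Quinn: Quinn wins 6–3.
Pham vs Novak: 3 to 6, Novak.
Weber vs Quinn: Weber, 9–0.
Weber vs Novak: Weber wins 6–3.
Quinn vs Novak: Quinn preferred on 3 ballots; Novak wins 6–3.
Blum is beaten in every head-to-head and is the Condorcet loser.

Blum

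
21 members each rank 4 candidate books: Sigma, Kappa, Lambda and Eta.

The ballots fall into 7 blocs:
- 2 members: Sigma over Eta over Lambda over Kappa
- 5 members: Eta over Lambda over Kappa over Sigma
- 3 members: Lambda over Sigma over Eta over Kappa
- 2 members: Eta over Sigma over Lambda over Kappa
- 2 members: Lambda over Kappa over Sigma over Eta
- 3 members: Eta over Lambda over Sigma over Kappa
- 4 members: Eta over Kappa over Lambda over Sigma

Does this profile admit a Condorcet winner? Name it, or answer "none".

Check each pair by majority over 21 ballots:
Sigma vs Kappa: Sigma is ranked higher on 2+3+2+3 = 10 ballots, Kappa on 11. Kappa wins 11–10.
Sigma vs Lambda: Lambda, 17–4.
Sigma–Eta: Eta 14–7.
Kappa vs Lambda: Kappa preferred on 4 ballots; Lambda wins 17–4.
Kappa vs Eta: Kappa preferred on 2 ballots; Eta wins 19–2.
Lambda vs Eta: Eta, 16–5.
Eta defeats every rival head-to-head and is the Condorcet winner.

Eta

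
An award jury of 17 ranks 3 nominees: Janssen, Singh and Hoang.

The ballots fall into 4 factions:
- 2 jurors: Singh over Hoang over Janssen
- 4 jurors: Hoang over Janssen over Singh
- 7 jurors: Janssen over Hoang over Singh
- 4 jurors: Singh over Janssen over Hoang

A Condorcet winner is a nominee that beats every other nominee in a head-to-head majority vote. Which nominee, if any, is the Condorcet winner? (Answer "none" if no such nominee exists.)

Pairwise majorities:
Janssen vs Singh: Janssen wins 11–6.
Janssen vs Hoang: Janssen, 11–6.
Singh–Hoang: Hoang 11–6.
Janssen defeats every rival head-to-head and is the Condorcet winner.

Janssen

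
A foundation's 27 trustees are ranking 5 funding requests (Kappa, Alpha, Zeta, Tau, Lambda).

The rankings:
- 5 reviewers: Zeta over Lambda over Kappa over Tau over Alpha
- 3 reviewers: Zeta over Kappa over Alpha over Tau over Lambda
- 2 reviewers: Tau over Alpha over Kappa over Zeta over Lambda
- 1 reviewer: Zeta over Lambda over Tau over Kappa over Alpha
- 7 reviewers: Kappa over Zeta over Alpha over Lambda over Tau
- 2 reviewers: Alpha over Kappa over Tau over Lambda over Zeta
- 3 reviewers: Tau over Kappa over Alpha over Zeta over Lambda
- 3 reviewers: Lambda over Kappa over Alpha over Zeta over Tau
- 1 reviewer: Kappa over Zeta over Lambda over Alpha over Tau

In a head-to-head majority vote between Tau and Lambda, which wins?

Ballots ranking Tau above Lambda: 3 + 2 + 2 + 3 = 10.
Ballots ranking Lambda above Tau: 27 − 10 = 17.
Lambda wins the head-to-head 17–10.

Lambda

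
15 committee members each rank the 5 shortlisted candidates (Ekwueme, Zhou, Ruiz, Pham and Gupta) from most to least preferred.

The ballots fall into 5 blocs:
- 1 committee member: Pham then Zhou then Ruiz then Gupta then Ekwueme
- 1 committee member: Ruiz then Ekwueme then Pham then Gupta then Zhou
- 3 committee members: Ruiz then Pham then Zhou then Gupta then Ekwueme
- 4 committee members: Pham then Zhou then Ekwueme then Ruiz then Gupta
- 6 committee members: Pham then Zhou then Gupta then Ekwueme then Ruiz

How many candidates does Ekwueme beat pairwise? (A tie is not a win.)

Ekwueme against each rival (15 committee members):
Ekwueme vs Zhou: 1 to 14, Zhou.
Ekwueme vs Ruiz: Ekwueme is ranked higher on 4+6 = 10 ballots, Ruiz on 5. Ekwueme wins 10–5.
Ekwueme vs Pham: Pham wins 14–1.
Ekwueme vs Gupta: Ekwueme is ranked higher on 1+4 = 5 ballots, Gupta on 10. Gupta wins 10–5.
Ekwueme beats Ruiz; loses to Zhou, Pham, Gupta — 1 pairwise win.

1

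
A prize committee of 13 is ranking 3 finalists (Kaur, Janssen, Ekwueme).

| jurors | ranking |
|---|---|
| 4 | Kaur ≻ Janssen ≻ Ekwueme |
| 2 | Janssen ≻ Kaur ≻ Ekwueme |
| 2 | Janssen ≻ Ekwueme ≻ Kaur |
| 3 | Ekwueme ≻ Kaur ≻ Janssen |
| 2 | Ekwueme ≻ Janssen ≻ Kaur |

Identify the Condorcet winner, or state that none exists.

none

Pairwise majorities:
Kaur vs Janssen: Kaur is ranked higher on 4+3 = 7 ballots, Janssen on 6. Kaur wins 7–6.
Kaur vs Ekwueme: Kaur is ranked higher on 4+2 = 6 ballots, Ekwueme on 7. Ekwueme wins 7–6.
Janssen vs Ekwueme: 8 to 5, Janssen.
No nominee is unbeaten: Kaur loses to Ekwueme; Janssen loses to Kaur; Ekwueme loses to Janssen. In particular Kaur > Janssen > Ekwueme > Kaur is a majority cycle — no Condorcet winner exists.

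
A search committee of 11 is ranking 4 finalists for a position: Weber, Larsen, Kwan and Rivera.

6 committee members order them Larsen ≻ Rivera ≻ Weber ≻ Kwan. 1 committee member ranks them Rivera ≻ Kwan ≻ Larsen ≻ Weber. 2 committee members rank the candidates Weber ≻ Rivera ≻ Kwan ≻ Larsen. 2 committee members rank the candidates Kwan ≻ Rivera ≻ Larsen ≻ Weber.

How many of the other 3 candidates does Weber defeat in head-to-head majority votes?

Weber against each rival (11 committee members):
Weber vs Larsen: Weber preferred on 2 ballots; Larsen wins 9–2.
Weber vs Kwan: 6+2 = 8 for Weber, 3 for Kwan — Weber by 8–3.
Weber vs Rivera: 2 to 9, Rivera.
Weber beats Kwan; loses to Larsen, Rivera — 1 pairwise win.

1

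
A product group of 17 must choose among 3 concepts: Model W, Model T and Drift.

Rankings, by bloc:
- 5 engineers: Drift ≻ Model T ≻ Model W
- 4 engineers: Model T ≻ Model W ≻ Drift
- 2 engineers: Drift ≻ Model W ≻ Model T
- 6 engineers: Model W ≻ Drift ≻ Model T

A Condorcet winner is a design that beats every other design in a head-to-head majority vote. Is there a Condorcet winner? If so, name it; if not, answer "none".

none

Head-to-head results (17 engineers):
Model W vs Model T: 8 to 9, Model T.
Model W vs Drift: Model W preferred on 4+6 = 10 ballots; Model W wins 10–7.
Model T vs Drift: Model T is ranked higher on 4 ballots, Drift on 13. Drift wins 13–4.
Every design loses at least once (Model W loses to Model T; Model T loses to Drift; Drift loses to Model W). The majority relation contains the cycle Model W → Drift → Model T → Model W, so there is no Condorcet winner.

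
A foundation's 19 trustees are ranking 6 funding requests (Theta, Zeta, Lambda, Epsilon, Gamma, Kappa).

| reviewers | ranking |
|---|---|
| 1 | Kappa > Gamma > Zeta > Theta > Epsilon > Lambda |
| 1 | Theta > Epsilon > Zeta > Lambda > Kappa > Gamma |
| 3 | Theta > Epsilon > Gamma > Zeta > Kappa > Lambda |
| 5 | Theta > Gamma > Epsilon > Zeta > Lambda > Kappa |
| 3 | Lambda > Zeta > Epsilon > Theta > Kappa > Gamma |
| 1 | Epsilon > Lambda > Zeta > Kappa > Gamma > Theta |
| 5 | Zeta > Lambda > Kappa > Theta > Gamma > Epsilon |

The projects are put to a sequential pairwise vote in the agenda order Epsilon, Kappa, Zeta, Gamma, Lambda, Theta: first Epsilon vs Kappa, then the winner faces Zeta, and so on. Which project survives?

Theta

Round 1: Epsilon vs Kappa — 13–6, Epsilon advances.
Round 2: Epsilon vs Zeta — 10–9, Epsilon advances.
Round 3: Epsilon vs Gamma — 8–11, Gamma advances.
Round 4: Gamma vs Lambda — 9–10, Lambda advances.
Round 5: Lambda vs Theta — 9–10, Theta advances.
The agenda winner is Theta.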